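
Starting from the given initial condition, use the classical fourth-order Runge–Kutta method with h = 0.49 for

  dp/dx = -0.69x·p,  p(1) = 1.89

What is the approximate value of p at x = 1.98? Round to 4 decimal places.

RK4: k1 = f(x_n, p_n); k2 = f(x_n + h/2, p_n + (h/2)·k1); k3 = f(x_n + h/2, p_n + (h/2)·k2); k4 = f(x_n + h, p_n + h·k3); p_{n+1} = p_n + (h/6)·(k1 + 2k2 + 2k3 + k4).
x=1.000000, p=1.890000:
  k1 = f(1.000000, 1.890000) = -1.304100
  k2 = f(1.245000, 1.570495) = -1.349134
  k3 = f(1.245000, 1.559462) = -1.339656
  k4 = f(1.490000, 1.233569) = -1.268232
  p ← 1.890000 + (0.49/6)·(k1 + 2k2 + 2k3 + k4) = 1.240757
x=1.490000, p=1.240757:
  k1 = f(1.490000, 1.240757) = -1.275622
  k2 = f(1.735000, 0.928230) = -1.111230
  k3 = f(1.735000, 0.968506) = -1.159447
  k4 = f(1.980000, 0.672628) = -0.918945
  p ← 1.240757 + (0.49/6)·(k1 + 2k2 + 2k3 + k4) = 0.690657
p(1.98) ≈ 0.6907

0.6907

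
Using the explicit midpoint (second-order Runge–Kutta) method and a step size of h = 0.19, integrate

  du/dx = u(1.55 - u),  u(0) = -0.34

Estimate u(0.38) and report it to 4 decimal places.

-0.7251

Midpoint: k1 = f(x_n, u_n); k2 = f(x_n + h/2, u_n + (h/2)·k1); u_{n+1} = u_n + h·k2.
x=0.000000, u=-0.340000:
  k1 = f(0.000000, -0.340000) = -0.642600
  k2 = f(0.095000, -0.401047) = -0.782462
  u ← -0.340000 + 0.19·(-0.782462) = -0.488668
x=0.190000, u=-0.488668:
  k1 = f(0.190000, -0.488668) = -0.996231
  k2 = f(0.285000, -0.583310) = -1.244380
  u ← -0.488668 + 0.19·(-1.244380) = -0.725100
u(0.38) ≈ -0.7251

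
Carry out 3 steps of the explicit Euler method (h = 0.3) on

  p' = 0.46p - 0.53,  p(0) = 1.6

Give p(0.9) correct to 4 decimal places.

1.8122

Euler: p_{n+1} = p_n + h·f(t_n, p_n).
t=0.000000, p=1.600000: f=0.206000 → p ← 1.600000 + 0.3·0.206000 = 1.661800
t=0.300000, p=1.661800: f=0.234428 → p ← 1.661800 + 0.3·0.234428 = 1.732128
t=0.600000, p=1.732128: f=0.266779 → p ← 1.732128 + 0.3·0.266779 = 1.812162
p(0.9) ≈ 1.8122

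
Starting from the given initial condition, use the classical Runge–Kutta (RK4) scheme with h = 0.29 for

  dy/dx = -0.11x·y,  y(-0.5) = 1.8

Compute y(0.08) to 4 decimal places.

RK4: k1 = f(x_n, y_n); k2 = f(x_n + h/2, y_n + (h/2)·k1); k3 = f(x_n + h/2, y_n + (h/2)·k2); k4 = f(x_n + h, y_n + h·k3); y_{n+1} = y_n + (h/6)·(k1 + 2k2 + 2k3 + k4).
x=-0.500000, y=1.800000:
  k1 = f(-0.500000, 1.800000) = 0.099000
  k2 = f(-0.355000, 1.814355) = 0.070851
  k3 = f(-0.355000, 1.810273) = 0.070691
  k4 = f(-0.210000, 1.820500) = 0.042054
  y ← 1.800000 + (0.29/6)·(k1 + 2k2 + 2k3 + k4) = 1.820500
x=-0.210000, y=1.820500:
  k1 = f(-0.210000, 1.820500) = 0.042054
  k2 = f(-0.065000, 1.826598) = 0.013060
  k3 = f(-0.065000, 1.822394) = 0.013030
  k4 = f(0.080000, 1.824279) = -0.016054
  y ← 1.820500 + (0.29/6)·(k1 + 2k2 + 2k3 + k4) = 1.824279
y(0.08) ≈ 1.8243

1.8243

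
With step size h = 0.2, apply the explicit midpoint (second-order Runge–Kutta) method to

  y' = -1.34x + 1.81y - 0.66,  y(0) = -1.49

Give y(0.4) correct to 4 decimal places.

-3.5431

Midpoint: k1 = f(x_n, y_n); k2 = f(x_n + h/2, y_n + (h/2)·k1); y_{n+1} = y_n + h·k2.
x=0.000000, y=-1.490000:
  k1 = f(0.000000, -1.490000) = -3.356900
  k2 = f(0.100000, -1.825690) = -4.098499
  y ← -1.490000 + 0.2·(-4.098499) = -2.309700
x=0.200000, y=-2.309700:
  k1 = f(0.200000, -2.309700) = -5.108557
  k2 = f(0.300000, -2.820555) = -6.167205
  y ← -2.309700 + 0.2·(-6.167205) = -3.543141
y(0.4) ≈ -3.5431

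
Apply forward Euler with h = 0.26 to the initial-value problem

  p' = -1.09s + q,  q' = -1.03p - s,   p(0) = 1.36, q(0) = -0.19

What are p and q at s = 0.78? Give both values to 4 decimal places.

Euler on (p,q): p_{n+1} = p_n + h·p', q_{n+1} = q_n + h·q'.
0.000000: (1.360000, -0.190000); f=(-0.190000, -1.400800) → (1.310600, -0.554208)
0.260000: (1.310600, -0.554208); f=(-0.837608, -1.609918) → (1.092822, -0.972787)
0.520000: (1.092822, -0.972787); f=(-1.539587, -1.645607) → (0.692529, -1.400644)
(p(0.78), q(0.78)) ≈ (0.6925, -1.4006)

0.6925, -1.4006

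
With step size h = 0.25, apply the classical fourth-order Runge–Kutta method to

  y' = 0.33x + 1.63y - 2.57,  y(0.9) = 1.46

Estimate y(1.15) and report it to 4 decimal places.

RK4: k1 = f(x_n, y_n); k2 = f(x_n + h/2, y_n + (h/2)·k1); k3 = f(x_n + h/2, y_n + (h/2)·k2); k4 = f(x_n + h, y_n + h·k3); y_{n+1} = y_n + (h/6)·(k1 + 2k2 + 2k3 + k4).
x=0.900000, y=1.460000:
  k1 = f(0.900000, 1.460000) = 0.106800
  k2 = f(1.025000, 1.473350) = 0.169810
  k3 = f(1.025000, 1.481226) = 0.182649
  k4 = f(1.150000, 1.505662) = 0.263729
  y ← 1.460000 + (0.25/6)·(k1 + 2k2 + 2k3 + k4) = 1.504810
y(1.15) ≈ 1.5048

1.5048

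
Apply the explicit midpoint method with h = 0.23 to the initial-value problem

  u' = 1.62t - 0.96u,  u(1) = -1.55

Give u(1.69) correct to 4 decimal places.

Midpoint: k1 = f(t_n, u_n); k2 = f(t_n + h/2, u_n + (h/2)·k1); u_{n+1} = u_n + h·k2.
t=1.000000, u=-1.550000:
  k1 = f(1.000000, -1.550000) = 3.108000
  k2 = f(1.115000, -1.192580) = 2.951177
  u ← -1.550000 + 0.23·2.951177 = -0.871229
t=1.230000, u=-0.871229:
  k1 = f(1.230000, -0.871229) = 2.828980
  k2 = f(1.345000, -0.545897) = 2.702961
  u ← -0.871229 + 0.23·2.702961 = -0.249548
t=1.460000, u=-0.249548:
  k1 = f(1.460000, -0.249548) = 2.604766
  k2 = f(1.575000, 0.050000) = 2.503500
  u ← -0.249548 + 0.23·2.503500 = 0.326257
u(1.69) ≈ 0.3263

0.3263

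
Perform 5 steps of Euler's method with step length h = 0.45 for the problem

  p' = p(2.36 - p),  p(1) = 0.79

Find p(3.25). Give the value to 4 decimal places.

Euler: p_{n+1} = p_n + h·f(t_n, p_n).
t=1.000000, p=0.790000: f=1.240300 → p ← 0.790000 + 0.45·1.240300 = 1.348135
t=1.450000, p=1.348135: f=1.364131 → p ← 1.348135 + 0.45·1.364131 = 1.961994
t=1.900000, p=1.961994: f=0.780886 → p ← 1.961994 + 0.45·0.780886 = 2.313392
t=2.350000, p=2.313392: f=0.107822 → p ← 2.313392 + 0.45·0.107822 = 2.361912
t=2.800000, p=2.361912: f=-0.004516 → p ← 2.361912 + 0.45·(-0.004516) = 2.359880
p(3.25) ≈ 2.3599

2.3599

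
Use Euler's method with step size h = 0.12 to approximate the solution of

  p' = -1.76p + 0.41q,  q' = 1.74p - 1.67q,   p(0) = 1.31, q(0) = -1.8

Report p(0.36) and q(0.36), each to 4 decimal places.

Euler on (p,q): p_{n+1} = p_n + h·p', q_{n+1} = q_n + h·q'.
0.000000: (1.310000, -1.800000); f=(-3.043600, 5.285400) → (0.944768, -1.165752)
0.120000: (0.944768, -1.165752); f=(-2.140750, 3.590702) → (0.687878, -0.734868)
0.240000: (0.687878, -0.734868); f=(-1.511961, 2.424137) → (0.506443, -0.443971)
(p(0.36), q(0.36)) ≈ (0.5064, -0.4440)

0.5064, -0.4440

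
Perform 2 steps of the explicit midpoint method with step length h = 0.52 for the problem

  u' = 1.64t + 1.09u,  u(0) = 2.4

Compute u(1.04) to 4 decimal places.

Midpoint: k1 = f(t_n, u_n); k2 = f(t_n + h/2, u_n + (h/2)·k1); u_{n+1} = u_n + h·k2.
t=0.000000, u=2.400000:
  k1 = f(0.000000, 2.400000) = 2.616000
  k2 = f(0.260000, 3.080160) = 3.783774
  u ← 2.400000 + 0.52·3.783774 = 4.367563
t=0.520000, u=4.367563:
  k1 = f(0.520000, 4.367563) = 5.613443
  k2 = f(0.780000, 5.827058) = 7.630693
  u ← 4.367563 + 0.52·7.630693 = 8.335523
u(1.04) ≈ 8.3355

8.3355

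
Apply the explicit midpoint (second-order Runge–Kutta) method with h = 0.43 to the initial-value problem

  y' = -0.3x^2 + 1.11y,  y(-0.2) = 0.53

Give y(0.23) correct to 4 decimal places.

0.8421

Midpoint: k1 = f(x_n, y_n); k2 = f(x_n + h/2, y_n + (h/2)·k1); y_{n+1} = y_n + h·k2.
x=-0.200000, y=0.530000:
  k1 = f(-0.200000, 0.530000) = 0.576300
  k2 = f(0.015000, 0.653904) = 0.725766
  y ← 0.530000 + 0.43·0.725766 = 0.842080
y(0.23) ≈ 0.8421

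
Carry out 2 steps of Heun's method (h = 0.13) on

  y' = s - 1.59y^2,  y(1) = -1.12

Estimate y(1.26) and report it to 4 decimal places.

Heun: k1 = f(s_n, y_n); k2 = f(s_n + h, y_n + h·k1); y_{n+1} = y_n + (h/2)·(k1 + k2).
s=1.000000, y=-1.120000:
  k1 = f(1.000000, -1.120000) = -0.994496
  k2 = f(1.130000, -1.249284) = -1.351532
  y ← -1.120000 + (0.13/2)·(-0.994496 + (-1.351532)) = -1.272492
s=1.130000, y=-1.272492:
  k1 = f(1.130000, -1.272492) = -1.444584
  k2 = f(1.260000, -1.460288) = -2.130580
  y ← -1.272492 + (0.13/2)·(-1.444584 + (-2.130580)) = -1.504877
y(1.26) ≈ -1.5049

-1.5049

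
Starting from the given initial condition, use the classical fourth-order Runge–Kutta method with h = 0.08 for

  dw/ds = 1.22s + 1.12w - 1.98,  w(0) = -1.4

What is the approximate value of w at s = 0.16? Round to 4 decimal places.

RK4: k1 = f(s_n, w_n); k2 = f(s_n + h/2, w_n + (h/2)·k1); k3 = f(s_n + h/2, w_n + (h/2)·k2); k4 = f(s_n + h, w_n + h·k3); w_{n+1} = w_n + (h/6)·(k1 + 2k2 + 2k3 + k4).
s=0.000000, w=-1.400000:
  k1 = f(0.000000, -1.400000) = -3.548000
  k2 = f(0.040000, -1.541920) = -3.658150
  k3 = f(0.040000, -1.546326) = -3.663085
  k4 = f(0.080000, -1.693047) = -3.778612
  w ← -1.400000 + (0.08/6)·(k1 + 2k2 + 2k3 + k4) = -1.692921
s=0.080000, w=-1.692921:
  k1 = f(0.080000, -1.692921) = -3.778472
  k2 = f(0.120000, -1.844060) = -3.898947
  k3 = f(0.120000, -1.848879) = -3.904344
  k4 = f(0.160000, -2.005269) = -4.030701
  w ← -1.692921 + (0.08/6)·(k1 + 2k2 + 2k3 + k4) = -2.005131
w(0.16) ≈ -2.0051

-2.0051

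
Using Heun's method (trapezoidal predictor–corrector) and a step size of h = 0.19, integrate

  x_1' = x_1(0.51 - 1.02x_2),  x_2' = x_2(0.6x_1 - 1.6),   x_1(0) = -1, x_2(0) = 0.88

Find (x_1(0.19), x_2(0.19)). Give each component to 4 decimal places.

Heun on (x_1,x_2): k1 = f(s_n, state_n); k2 = f(s_n + h, state_n + h·k1); state_{n+1} = state_n + (h/2)·(k1 + k2).
0.000000: (-1.000000, 0.880000)
  k1 = (0.387600, -1.936000)
  predictor → (-0.926356, 0.512160)
  k2 = (0.011490, -1.104121)
  → (-0.962086, 0.591188)
(x_1(0.19), x_2(0.19)) ≈ (-0.9621, 0.5912)

-0.9621, 0.5912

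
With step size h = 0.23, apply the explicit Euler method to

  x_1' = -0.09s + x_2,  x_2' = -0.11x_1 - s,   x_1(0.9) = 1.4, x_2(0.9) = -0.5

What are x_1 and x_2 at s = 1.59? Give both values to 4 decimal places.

Euler on (x_1,x_2): x_1_{n+1} = x_1_n + h·x_1', x_2_{n+1} = x_2_n + h·x_2'.
0.900000: (1.400000, -0.500000); f=(-0.581000, -1.054000) → (1.266370, -0.742420)
1.130000: (1.266370, -0.742420); f=(-0.844120, -1.269301) → (1.072222, -1.034359)
1.360000: (1.072222, -1.034359); f=(-1.156759, -1.477944) → (0.806168, -1.374286)
(x_1(1.59), x_2(1.59)) ≈ (0.8062, -1.3743)

0.8062, -1.3743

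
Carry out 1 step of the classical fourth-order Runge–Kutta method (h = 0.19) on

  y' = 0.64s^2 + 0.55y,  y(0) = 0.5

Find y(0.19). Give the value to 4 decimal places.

RK4: k1 = f(s_n, y_n); k2 = f(s_n + h/2, y_n + (h/2)·k1); k3 = f(s_n + h/2, y_n + (h/2)·k2); k4 = f(s_n + h, y_n + h·k3); y_{n+1} = y_n + (h/6)·(k1 + 2k2 + 2k3 + k4).
s=0.000000, y=0.500000:
  k1 = f(0.000000, 0.500000) = 0.275000
  k2 = f(0.095000, 0.526125) = 0.295145
  k3 = f(0.095000, 0.528039) = 0.296197
  k4 = f(0.190000, 0.556277) = 0.329057
  y ← 0.500000 + (0.19/6)·(k1 + 2k2 + 2k3 + k4) = 0.556580
y(0.19) ≈ 0.5566

0.5566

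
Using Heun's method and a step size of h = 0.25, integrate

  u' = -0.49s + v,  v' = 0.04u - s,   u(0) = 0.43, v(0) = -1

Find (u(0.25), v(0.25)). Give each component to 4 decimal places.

Heun on (u,v): k1 = f(s_n, state_n); k2 = f(s_n + h, state_n + h·k1); state_{n+1} = state_n + (h/2)·(k1 + k2).
0.000000: (0.430000, -1.000000)
  k1 = (-1.000000, 0.017200)
  predictor → (0.180000, -0.995700)
  k2 = (-1.118200, -0.242800)
  → (0.165225, -1.028200)
(u(0.25), v(0.25)) ≈ (0.1652, -1.0282)

0.1652, -1.0282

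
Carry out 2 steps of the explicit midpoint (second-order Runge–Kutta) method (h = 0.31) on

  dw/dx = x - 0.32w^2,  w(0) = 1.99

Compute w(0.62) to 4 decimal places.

Midpoint: k1 = f(x_n, w_n); k2 = f(x_n + h/2, w_n + (h/2)·k1); w_{n+1} = w_n + h·k2.
x=0.000000, w=1.990000:
  k1 = f(0.000000, 1.990000) = -1.267232
  k2 = f(0.155000, 1.793579) = -0.874416
  w ← 1.990000 + 0.31·(-0.874416) = 1.718931
x=0.310000, w=1.718931:
  k1 = f(0.310000, 1.718931) = -0.635512
  k2 = f(0.465000, 1.620427) = -0.375250
  w ← 1.718931 + 0.31·(-0.375250) = 1.602603
w(0.62) ≈ 1.6026

1.6026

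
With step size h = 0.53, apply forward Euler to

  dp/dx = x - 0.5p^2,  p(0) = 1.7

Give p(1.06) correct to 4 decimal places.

0.9838

Euler: p_{n+1} = p_n + h·f(x_n, p_n).
x=0.000000, p=1.700000: f=-1.445000 → p ← 1.700000 + 0.53·(-1.445000) = 0.934150
x=0.530000, p=0.934150: f=0.093682 → p ← 0.934150 + 0.53·0.093682 = 0.983801
p(1.06) ≈ 0.9838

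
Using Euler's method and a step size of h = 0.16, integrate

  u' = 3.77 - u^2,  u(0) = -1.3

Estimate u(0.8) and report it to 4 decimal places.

Euler: u_{n+1} = u_n + h·f(x_n, u_n).
x=0.000000, u=-1.300000: f=2.080000 → u ← -1.300000 + 0.16·2.080000 = -0.967200
x=0.160000, u=-0.967200: f=2.834524 → u ← -0.967200 + 0.16·2.834524 = -0.513676
x=0.320000, u=-0.513676: f=3.506137 → u ← -0.513676 + 0.16·3.506137 = 0.047306
x=0.480000, u=0.047306: f=3.767762 → u ← 0.047306 + 0.16·3.767762 = 0.650148
x=0.640000, u=0.650148: f=3.347308 → u ← 0.650148 + 0.16·3.347308 = 1.185717
u(0.8) ≈ 1.1857

1.1857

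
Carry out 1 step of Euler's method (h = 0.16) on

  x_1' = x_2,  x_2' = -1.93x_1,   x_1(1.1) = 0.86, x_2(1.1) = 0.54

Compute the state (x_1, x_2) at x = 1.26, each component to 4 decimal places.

0.9464, 0.2744

Euler on (x_1,x_2): x_1_{n+1} = x_1_n + h·x_1', x_2_{n+1} = x_2_n + h·x_2'.
1.100000: (0.860000, 0.540000); f=(0.540000, -1.659800) → (0.946400, 0.274432)
(x_1(1.26), x_2(1.26)) ≈ (0.9464, 0.2744)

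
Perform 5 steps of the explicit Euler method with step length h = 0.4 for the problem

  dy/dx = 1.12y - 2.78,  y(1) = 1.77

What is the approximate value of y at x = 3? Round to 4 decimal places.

Euler: y_{n+1} = y_n + h·f(x_n, y_n).
x=1.000000, y=1.770000: f=-0.797600 → y ← 1.770000 + 0.4·(-0.797600) = 1.450960
x=1.400000, y=1.450960: f=-1.154925 → y ← 1.450960 + 0.4·(-1.154925) = 0.988990
x=1.800000, y=0.988990: f=-1.672331 → y ← 0.988990 + 0.4·(-1.672331) = 0.320058
x=2.200000, y=0.320058: f=-2.421535 → y ← 0.320058 + 0.4·(-2.421535) = -0.648557
x=2.600000, y=-0.648557: f=-3.506383 → y ← -0.648557 + 0.4·(-3.506383) = -2.051110
y(3) ≈ -2.0511

-2.0511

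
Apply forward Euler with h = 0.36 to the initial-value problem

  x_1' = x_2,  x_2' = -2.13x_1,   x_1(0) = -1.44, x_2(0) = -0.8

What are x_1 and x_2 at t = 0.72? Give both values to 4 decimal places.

Euler on (x_1,x_2): x_1_{n+1} = x_1_n + h·x_1', x_2_{n+1} = x_2_n + h·x_2'.
0.000000: (-1.440000, -0.800000); f=(-0.800000, 3.067200) → (-1.728000, 0.304192)
0.360000: (-1.728000, 0.304192); f=(0.304192, 3.680640) → (-1.618491, 1.629222)
(x_1(0.72), x_2(0.72)) ≈ (-1.6185, 1.6292)

-1.6185, 1.6292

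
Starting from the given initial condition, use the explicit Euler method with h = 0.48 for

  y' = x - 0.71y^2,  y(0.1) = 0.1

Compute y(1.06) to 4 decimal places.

Euler: y_{n+1} = y_n + h·f(x_n, y_n).
x=0.100000, y=0.100000: f=0.092900 → y ← 0.100000 + 0.48·0.092900 = 0.144592
x=0.580000, y=0.144592: f=0.565156 → y ← 0.144592 + 0.48·0.565156 = 0.415867
y(1.06) ≈ 0.4159

0.4159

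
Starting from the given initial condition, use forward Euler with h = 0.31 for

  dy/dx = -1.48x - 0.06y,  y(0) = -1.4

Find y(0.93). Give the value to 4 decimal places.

Euler: y_{n+1} = y_n + h·f(x_n, y_n).
x=0.000000, y=-1.400000: f=0.084000 → y ← -1.400000 + 0.31·0.084000 = -1.373960
x=0.310000, y=-1.373960: f=-0.376362 → y ← -1.373960 + 0.31·(-0.376362) = -1.490632
x=0.620000, y=-1.490632: f=-0.828162 → y ← -1.490632 + 0.31·(-0.828162) = -1.747363
y(0.93) ≈ -1.7474

-1.7474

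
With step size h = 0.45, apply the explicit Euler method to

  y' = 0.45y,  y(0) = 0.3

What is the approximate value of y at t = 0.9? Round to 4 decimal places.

0.4338

Euler: y_{n+1} = y_n + h·f(t_n, y_n).
t=0.000000, y=0.300000: f=0.135000 → y ← 0.300000 + 0.45·0.135000 = 0.360750
t=0.450000, y=0.360750: f=0.162338 → y ← 0.360750 + 0.45·0.162338 = 0.433802
y(0.9) ≈ 0.4338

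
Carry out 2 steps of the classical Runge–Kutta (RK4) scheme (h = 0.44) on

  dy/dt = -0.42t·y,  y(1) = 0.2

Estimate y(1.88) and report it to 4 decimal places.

RK4: k1 = f(t_n, y_n); k2 = f(t_n + h/2, y_n + (h/2)·k1); k3 = f(t_n + h/2, y_n + (h/2)·k2); k4 = f(t_n + h, y_n + h·k3); y_{n+1} = y_n + (h/6)·(k1 + 2k2 + 2k3 + k4).
t=1.000000, y=0.200000:
  k1 = f(1.000000, 0.200000) = -0.084000
  k2 = f(1.220000, 0.181520) = -0.093011
  k3 = f(1.220000, 0.179538) = -0.091995
  k4 = f(1.440000, 0.159522) = -0.096479
  y ← 0.200000 + (0.44/6)·(k1 + 2k2 + 2k3 + k4) = 0.159631
t=1.440000, y=0.159631:
  k1 = f(1.440000, 0.159631) = -0.096545
  k2 = f(1.660000, 0.138391) = -0.096486
  k3 = f(1.660000, 0.138404) = -0.096495
  k4 = f(1.880000, 0.117173) = -0.092520
  y ← 0.159631 + (0.44/6)·(k1 + 2k2 + 2k3 + k4) = 0.117462
y(1.88) ≈ 0.1175

0.1175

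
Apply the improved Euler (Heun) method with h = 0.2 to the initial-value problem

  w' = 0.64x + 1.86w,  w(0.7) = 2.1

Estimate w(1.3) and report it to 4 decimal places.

Heun: k1 = f(x_n, w_n); k2 = f(x_n + h, w_n + h·k1); w_{n+1} = w_n + (h/2)·(k1 + k2).
x=0.700000, w=2.100000:
  k1 = f(0.700000, 2.100000) = 4.354000
  k2 = f(0.900000, 2.970800) = 6.101688
  w ← 2.100000 + (0.2/2)·(4.354000 + 6.101688) = 3.145569
x=0.900000, w=3.145569:
  k1 = f(0.900000, 3.145569) = 6.426758
  k2 = f(1.100000, 4.430920) = 8.945512
  w ← 3.145569 + (0.2/2)·(6.426758 + 8.945512) = 4.682796
x=1.100000, w=4.682796:
  k1 = f(1.100000, 4.682796) = 9.414000
  k2 = f(1.300000, 6.565596) = 13.044008
  w ← 4.682796 + (0.2/2)·(9.414000 + 13.044008) = 6.928597
w(1.3) ≈ 6.9286

6.9286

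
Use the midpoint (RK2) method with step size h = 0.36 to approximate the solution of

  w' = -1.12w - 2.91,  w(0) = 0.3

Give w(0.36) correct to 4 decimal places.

-0.6330

Midpoint: k1 = f(x_n, w_n); k2 = f(x_n + h/2, w_n + (h/2)·k1); w_{n+1} = w_n + h·k2.
x=0.000000, w=0.300000:
  k1 = f(0.000000, 0.300000) = -3.246000
  k2 = f(0.180000, -0.284280) = -2.591606
  w ← 0.300000 + 0.36·(-2.591606) = -0.632978
w(0.36) ≈ -0.6330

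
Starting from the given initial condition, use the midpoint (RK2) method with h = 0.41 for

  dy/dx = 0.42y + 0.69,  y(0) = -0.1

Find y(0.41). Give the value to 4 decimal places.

Midpoint: k1 = f(x_n, y_n); k2 = f(x_n + h/2, y_n + (h/2)·k1); y_{n+1} = y_n + h·k2.
x=0.000000, y=-0.100000:
  k1 = f(0.000000, -0.100000) = 0.648000
  k2 = f(0.205000, 0.032840) = 0.703793
  y ← -0.100000 + 0.41·0.703793 = 0.188555
y(0.41) ≈ 0.1886

0.1886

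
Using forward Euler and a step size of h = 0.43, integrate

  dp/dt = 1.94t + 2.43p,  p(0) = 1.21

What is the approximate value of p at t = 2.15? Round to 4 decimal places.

52.9685

Euler: p_{n+1} = p_n + h·f(t_n, p_n).
t=0.000000, p=1.210000: f=2.940300 → p ← 1.210000 + 0.43·2.940300 = 2.474329
t=0.430000, p=2.474329: f=6.846819 → p ← 2.474329 + 0.43·6.846819 = 5.418461
t=0.860000, p=5.418461: f=14.835261 → p ← 5.418461 + 0.43·14.835261 = 11.797624
t=1.290000, p=11.797624: f=31.170825 → p ← 11.797624 + 0.43·31.170825 = 25.201079
t=1.720000, p=25.201079: f=64.575421 → p ← 25.201079 + 0.43·64.575421 = 52.968510
p(2.15) ≈ 52.9685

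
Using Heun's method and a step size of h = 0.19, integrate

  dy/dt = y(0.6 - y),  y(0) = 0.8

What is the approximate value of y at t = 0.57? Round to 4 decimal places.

0.7298

Heun: k1 = f(t_n, y_n); k2 = f(t_n + h, y_n + h·k1); y_{n+1} = y_n + (h/2)·(k1 + k2).
t=0.000000, y=0.800000:
  k1 = f(0.000000, 0.800000) = -0.160000
  k2 = f(0.190000, 0.769600) = -0.130524
  y ← 0.800000 + (0.19/2)·(-0.160000 + (-0.130524)) = 0.772400
t=0.190000, y=0.772400:
  k1 = f(0.190000, 0.772400) = -0.133162
  k2 = f(0.380000, 0.747099) = -0.109898
  y ← 0.772400 + (0.19/2)·(-0.133162 + (-0.109898)) = 0.749310
t=0.380000, y=0.749310:
  k1 = f(0.380000, 0.749310) = -0.111879
  k2 = f(0.570000, 0.728053) = -0.093229
  y ← 0.749310 + (0.19/2)·(-0.111879 + (-0.093229)) = 0.729824
y(0.57) ≈ 0.7298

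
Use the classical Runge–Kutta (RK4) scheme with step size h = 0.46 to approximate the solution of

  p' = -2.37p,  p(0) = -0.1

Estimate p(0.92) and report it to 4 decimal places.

-0.0120

RK4: k1 = f(s_n, p_n); k2 = f(s_n + h/2, p_n + (h/2)·k1); k3 = f(s_n + h/2, p_n + (h/2)·k2); k4 = f(s_n + h, p_n + h·k3); p_{n+1} = p_n + (h/6)·(k1 + 2k2 + 2k3 + k4).
s=0.000000, p=-0.100000:
  k1 = f(0.000000, -0.100000) = 0.237000
  k2 = f(0.230000, -0.045490) = 0.107811
  k3 = f(0.230000, -0.075203) = 0.178232
  k4 = f(0.460000, -0.018013) = 0.042691
  p ← -0.100000 + (0.46/6)·(k1 + 2k2 + 2k3 + k4) = -0.034697
s=0.460000, p=-0.034697:
  k1 = f(0.460000, -0.034697) = 0.082232
  k2 = f(0.690000, -0.015784) = 0.037407
  k3 = f(0.690000, -0.026093) = 0.061841
  k4 = f(0.920000, -0.006250) = 0.014813
  p ← -0.034697 + (0.46/6)·(k1 + 2k2 + 2k3 + k4) = -0.012039
p(0.92) ≈ -0.0120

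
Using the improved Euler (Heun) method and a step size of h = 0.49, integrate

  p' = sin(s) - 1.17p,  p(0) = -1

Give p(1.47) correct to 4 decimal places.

Heun: k1 = f(s_n, p_n); k2 = f(s_n + h, p_n + h·k1); p_{n+1} = p_n + (h/2)·(k1 + k2).
s=0.000000, p=-1.000000:
  k1 = f(0.000000, -1.000000) = 1.170000
  k2 = f(0.490000, -0.426700) = 0.969865
  p ← -1.000000 + (0.49/2)·(1.170000 + 0.969865) = -0.475733
s=0.490000, p=-0.475733:
  k1 = f(0.490000, -0.475733) = 1.027234
  k2 = f(0.980000, 0.027611) = 0.798192
  p ← -0.475733 + (0.49/2)·(1.027234 + 0.798192) = -0.028504
s=0.980000, p=-0.028504:
  k1 = f(0.980000, -0.028504) = 0.863847
  k2 = f(1.470000, 0.394781) = 0.533030
  p ← -0.028504 + (0.49/2)·(0.863847 + 0.533030) = 0.313731
p(1.47) ≈ 0.3137

0.3137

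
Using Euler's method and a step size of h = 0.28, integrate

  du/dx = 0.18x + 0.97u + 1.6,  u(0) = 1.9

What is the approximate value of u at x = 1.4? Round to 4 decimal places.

Euler: u_{n+1} = u_n + h·f(x_n, u_n).
x=0.000000, u=1.900000: f=3.443000 → u ← 1.900000 + 0.28·3.443000 = 2.864040
x=0.280000, u=2.864040: f=4.428519 → u ← 2.864040 + 0.28·4.428519 = 4.104025
x=0.560000, u=4.104025: f=5.681705 → u ← 4.104025 + 0.28·5.681705 = 5.694903
x=0.840000, u=5.694903: f=7.275255 → u ← 5.694903 + 0.28·7.275255 = 7.731974
x=1.120000, u=7.731974: f=9.301615 → u ← 7.731974 + 0.28·9.301615 = 10.336426
u(1.4) ≈ 10.3364

10.3364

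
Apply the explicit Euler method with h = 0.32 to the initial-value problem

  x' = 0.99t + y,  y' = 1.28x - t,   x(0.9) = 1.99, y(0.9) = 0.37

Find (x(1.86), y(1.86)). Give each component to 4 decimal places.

4.0308, 2.2506

Euler on (x,y): x_{n+1} = x_n + h·x', y_{n+1} = y_n + h·y'.
0.900000: (1.990000, 0.370000); f=(1.261000, 1.647200) → (2.393520, 0.897104)
1.220000: (2.393520, 0.897104); f=(2.104904, 1.843706) → (3.067089, 1.487090)
1.540000: (3.067089, 1.487090); f=(3.011690, 2.385874) → (4.030830, 2.250570)
(x(1.86), y(1.86)) ≈ (4.0308, 2.2506)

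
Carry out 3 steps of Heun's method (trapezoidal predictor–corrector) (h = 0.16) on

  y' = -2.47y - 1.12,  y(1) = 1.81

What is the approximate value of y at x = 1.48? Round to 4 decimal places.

0.2674

Heun: k1 = f(x_n, y_n); k2 = f(x_n + h, y_n + h·k1); y_{n+1} = y_n + (h/2)·(k1 + k2).
x=1.000000, y=1.810000:
  k1 = f(1.000000, 1.810000) = -5.590700
  k2 = f(1.160000, 0.915488) = -3.381255
  y ← 1.810000 + (0.16/2)·(-5.590700 + (-3.381255)) = 1.092244
x=1.160000, y=1.092244:
  k1 = f(1.160000, 1.092244) = -3.817842
  k2 = f(1.320000, 0.481389) = -2.309031
  y ← 1.092244 + (0.16/2)·(-3.817842 + (-2.309031)) = 0.602094
x=1.320000, y=0.602094:
  k1 = f(1.320000, 0.602094) = -2.607172
  k2 = f(1.480000, 0.184946) = -1.576817
  y ← 0.602094 + (0.16/2)·(-2.607172 + (-1.576817)) = 0.267375
y(1.48) ≈ 0.2674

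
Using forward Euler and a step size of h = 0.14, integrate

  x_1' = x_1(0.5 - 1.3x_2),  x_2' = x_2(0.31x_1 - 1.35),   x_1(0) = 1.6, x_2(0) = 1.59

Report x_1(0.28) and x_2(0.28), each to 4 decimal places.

1.0182, 1.2112

Euler on (x_1,x_2): x_1_{n+1} = x_1_n + h·x_1', x_2_{n+1} = x_2_n + h·x_2'.
0.000000: (1.600000, 1.590000); f=(-2.507200, -1.357860) → (1.248992, 1.399900)
0.140000: (1.248992, 1.399900); f=(-1.648506, -1.347841) → (1.018201, 1.211202)
(x_1(0.28), x_2(0.28)) ≈ (1.0182, 1.2112)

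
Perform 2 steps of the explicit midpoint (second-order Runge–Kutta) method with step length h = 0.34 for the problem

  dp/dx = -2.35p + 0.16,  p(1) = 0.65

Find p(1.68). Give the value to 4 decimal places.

0.2256

Midpoint: k1 = f(x_n, p_n); k2 = f(x_n + h/2, p_n + (h/2)·k1); p_{n+1} = p_n + h·k2.
x=1.000000, p=0.650000:
  k1 = f(1.000000, 0.650000) = -1.367500
  k2 = f(1.170000, 0.417525) = -0.821184
  p ← 0.650000 + 0.34·(-0.821184) = 0.370798
x=1.340000, p=0.370798:
  k1 = f(1.340000, 0.370798) = -0.711374
  k2 = f(1.510000, 0.249864) = -0.427180
  p ← 0.370798 + 0.34·(-0.427180) = 0.225556
p(1.68) ≈ 0.2256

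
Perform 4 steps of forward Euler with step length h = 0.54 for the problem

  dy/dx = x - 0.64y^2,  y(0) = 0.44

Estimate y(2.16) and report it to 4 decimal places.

1.5487

Euler: y_{n+1} = y_n + h·f(x_n, y_n).
x=0.000000, y=0.440000: f=-0.123904 → y ← 0.440000 + 0.54·(-0.123904) = 0.373092
x=0.540000, y=0.373092: f=0.450914 → y ← 0.373092 + 0.54·0.450914 = 0.616585
x=1.080000, y=0.616585: f=0.836687 → y ← 0.616585 + 0.54·0.836687 = 1.068396
x=1.620000, y=1.068396: f=0.889459 → y ← 1.068396 + 0.54·0.889459 = 1.548704
y(2.16) ≈ 1.5487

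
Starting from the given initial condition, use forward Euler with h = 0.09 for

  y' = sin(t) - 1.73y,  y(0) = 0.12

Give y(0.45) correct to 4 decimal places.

0.1198

Euler: y_{n+1} = y_n + h·f(t_n, y_n).
t=0.000000, y=0.120000: f=-0.207600 → y ← 0.120000 + 0.09·(-0.207600) = 0.101316
t=0.090000, y=0.101316: f=-0.085398 → y ← 0.101316 + 0.09·(-0.085398) = 0.093630
t=0.180000, y=0.093630: f=0.017049 → y ← 0.093630 + 0.09·0.017049 = 0.095165
t=0.270000, y=0.095165: f=0.102097 → y ← 0.095165 + 0.09·0.102097 = 0.104353
t=0.360000, y=0.104353: f=0.171743 → y ← 0.104353 + 0.09·0.171743 = 0.119810
y(0.45) ≈ 0.1198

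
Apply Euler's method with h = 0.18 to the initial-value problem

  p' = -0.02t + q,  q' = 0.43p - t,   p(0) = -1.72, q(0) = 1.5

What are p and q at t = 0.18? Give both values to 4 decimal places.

Euler on (p,q): p_{n+1} = p_n + h·p', q_{n+1} = q_n + h·q'.
0.000000: (-1.720000, 1.500000); f=(1.500000, -0.739600) → (-1.450000, 1.366872)
(p(0.18), q(0.18)) ≈ (-1.4500, 1.3669)

-1.4500, 1.3669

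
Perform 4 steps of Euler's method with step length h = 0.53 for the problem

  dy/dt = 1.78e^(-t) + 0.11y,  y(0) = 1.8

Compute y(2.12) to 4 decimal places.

Euler: y_{n+1} = y_n + h·f(t_n, y_n).
t=0.000000, y=1.800000: f=1.978000 → y ← 1.800000 + 0.53·1.978000 = 2.848340
t=0.530000, y=2.848340: f=1.361034 → y ← 2.848340 + 0.53·1.361034 = 3.569688
t=1.060000, y=3.569688: f=1.009357 → y ← 3.569688 + 0.53·1.009357 = 4.104647
t=1.590000, y=4.104647: f=0.814499 → y ← 4.104647 + 0.53·0.814499 = 4.536332
y(2.12) ≈ 4.5363

4.5363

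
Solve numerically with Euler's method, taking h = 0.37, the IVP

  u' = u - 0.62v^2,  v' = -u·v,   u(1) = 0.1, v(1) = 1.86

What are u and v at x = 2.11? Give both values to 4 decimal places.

Euler on (u,v): u_{n+1} = u_n + h·u', v_{n+1} = v_n + h·v'.
1.000000: (0.100000, 1.860000); f=(-2.044952, -0.186000) → (-0.656632, 1.791180)
1.370000: (-0.656632, 1.791180); f=(-2.645794, 1.176147) → (-1.635576, 2.226354)
1.740000: (-1.635576, 2.226354); f=(-4.708701, 3.641372) → (-3.377795, 3.573662)
(u(2.11), v(2.11)) ≈ (-3.3778, 3.5737)

-3.3778, 3.5737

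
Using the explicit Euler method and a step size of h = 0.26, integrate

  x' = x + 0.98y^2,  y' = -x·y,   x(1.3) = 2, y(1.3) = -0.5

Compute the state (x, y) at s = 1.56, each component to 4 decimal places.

Euler on (x,y): x_{n+1} = x_n + h·x', y_{n+1} = y_n + h·y'.
1.300000: (2.000000, -0.500000); f=(2.245000, 1.000000) → (2.583700, -0.240000)
(x(1.56), y(1.56)) ≈ (2.5837, -0.2400)

2.5837, -0.2400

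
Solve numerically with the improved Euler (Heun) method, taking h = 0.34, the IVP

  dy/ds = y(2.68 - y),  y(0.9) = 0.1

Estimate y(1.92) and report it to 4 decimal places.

Heun: k1 = f(s_n, y_n); k2 = f(s_n + h, y_n + h·k1); y_{n+1} = y_n + (h/2)·(k1 + k2).
s=0.900000, y=0.100000:
  k1 = f(0.900000, 0.100000) = 0.258000
  k2 = f(1.240000, 0.187720) = 0.467851
  y ← 0.100000 + (0.34/2)·(0.258000 + 0.467851) = 0.223395
s=1.240000, y=0.223395:
  k1 = f(1.240000, 0.223395) = 0.548792
  k2 = f(1.580000, 0.409984) = 0.930670
  y ← 0.223395 + (0.34/2)·(0.548792 + 0.930670) = 0.474903
s=1.580000, y=0.474903:
  k1 = f(1.580000, 0.474903) = 1.047208
  k2 = f(1.920000, 0.830954) = 1.536472
  y ← 0.474903 + (0.34/2)·(1.047208 + 1.536472) = 0.914129
y(1.92) ≈ 0.9141

0.9141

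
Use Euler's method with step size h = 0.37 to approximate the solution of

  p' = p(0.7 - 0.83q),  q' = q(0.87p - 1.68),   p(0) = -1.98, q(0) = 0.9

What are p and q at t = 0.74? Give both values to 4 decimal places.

Euler on (p,q): p_{n+1} = p_n + h·p', q_{n+1} = q_n + h·q'.
0.000000: (-1.980000, 0.900000); f=(0.093060, -3.062340) → (-1.945568, -0.233066)
0.370000: (-1.945568, -0.233066); f=(-1.738257, 0.786048) → (-2.588723, 0.057772)
(p(0.74), q(0.74)) ≈ (-2.5887, 0.0578)

-2.5887, 0.0578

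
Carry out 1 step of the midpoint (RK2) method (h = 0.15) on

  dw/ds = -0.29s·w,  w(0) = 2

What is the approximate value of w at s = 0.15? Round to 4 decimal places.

1.9935

Midpoint: k1 = f(s_n, w_n); k2 = f(s_n + h/2, w_n + (h/2)·k1); w_{n+1} = w_n + h·k2.
s=0.000000, w=2.000000:
  k1 = f(0.000000, 2.000000) = 0.000000
  k2 = f(0.075000, 2.000000) = -0.043500
  w ← 2.000000 + 0.15·(-0.043500) = 1.993475
w(0.15) ≈ 1.9935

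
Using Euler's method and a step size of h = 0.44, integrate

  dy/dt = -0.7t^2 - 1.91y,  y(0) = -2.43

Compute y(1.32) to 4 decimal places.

-0.2579

Euler: y_{n+1} = y_n + h·f(t_n, y_n).
t=0.000000, y=-2.430000: f=4.641300 → y ← -2.430000 + 0.44·4.641300 = -0.387828
t=0.440000, y=-0.387828: f=0.605231 → y ← -0.387828 + 0.44·0.605231 = -0.121526
t=0.880000, y=-0.121526: f=-0.309965 → y ← -0.121526 + 0.44·(-0.309965) = -0.257911
y(1.32) ≈ -0.2579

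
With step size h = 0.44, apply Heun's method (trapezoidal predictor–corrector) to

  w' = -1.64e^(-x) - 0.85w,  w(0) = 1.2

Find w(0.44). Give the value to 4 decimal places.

Heun: k1 = f(x_n, w_n); k2 = f(x_n + h, w_n + h·k1); w_{n+1} = w_n + (h/2)·(k1 + k2).
x=0.000000, w=1.200000:
  k1 = f(0.000000, 1.200000) = -2.660000
  k2 = f(0.440000, 0.029600) = -1.081380
  w ← 1.200000 + (0.44/2)·(-2.660000 + (-1.081380)) = 0.376896
w(0.44) ≈ 0.3769

0.3769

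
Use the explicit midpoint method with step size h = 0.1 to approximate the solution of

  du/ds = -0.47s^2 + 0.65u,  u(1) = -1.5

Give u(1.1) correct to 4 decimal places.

Midpoint: k1 = f(s_n, u_n); k2 = f(s_n + h/2, u_n + (h/2)·k1); u_{n+1} = u_n + h·k2.
s=1.000000, u=-1.500000:
  k1 = f(1.000000, -1.500000) = -1.445000
  k2 = f(1.050000, -1.572250) = -1.540137
  u ← -1.500000 + 0.1·(-1.540137) = -1.654014
u(1.1) ≈ -1.6540

-1.6540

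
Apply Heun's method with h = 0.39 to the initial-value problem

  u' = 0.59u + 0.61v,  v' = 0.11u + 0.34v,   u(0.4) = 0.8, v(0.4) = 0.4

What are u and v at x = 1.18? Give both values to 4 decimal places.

Heun on (u,v): k1 = f(x_n, state_n); k2 = f(x_n + h, state_n + h·k1); state_{n+1} = state_n + (h/2)·(k1 + k2).
0.400000: (0.800000, 0.400000)
  k1 = (0.716000, 0.224000)
  predictor → (1.079240, 0.487360)
  k2 = (0.934041, 0.284419)
  → (1.121758, 0.499142)
0.790000: (1.121758, 0.499142)
  k1 = (0.966314, 0.293102)
  predictor → (1.498620, 0.613451)
  k2 = (1.258391, 0.373422)
  → (1.555575, 0.629114)
(u(1.18), v(1.18)) ≈ (1.5556, 0.6291)

1.5556, 0.6291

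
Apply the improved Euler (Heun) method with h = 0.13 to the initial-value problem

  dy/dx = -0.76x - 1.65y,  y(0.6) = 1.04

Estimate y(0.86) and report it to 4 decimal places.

Heun: k1 = f(x_n, y_n); k2 = f(x_n + h, y_n + h·k1); y_{n+1} = y_n + (h/2)·(k1 + k2).
x=0.600000, y=1.040000:
  k1 = f(0.600000, 1.040000) = -2.172000
  k2 = f(0.730000, 0.757640) = -1.804906
  y ← 1.040000 + (0.13/2)·(-2.172000 + (-1.804906)) = 0.781501
x=0.730000, y=0.781501:
  k1 = f(0.730000, 0.781501) = -1.844277
  k2 = f(0.860000, 0.541745) = -1.547479
  y ← 0.781501 + (0.13/2)·(-1.844277 + (-1.547479)) = 0.561037
y(0.86) ≈ 0.5610

0.5610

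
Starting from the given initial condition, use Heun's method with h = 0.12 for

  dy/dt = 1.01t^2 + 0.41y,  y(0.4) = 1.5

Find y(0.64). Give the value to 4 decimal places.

Heun: k1 = f(t_n, y_n); k2 = f(t_n + h, y_n + h·k1); y_{n+1} = y_n + (h/2)·(k1 + k2).
t=0.400000, y=1.500000:
  k1 = f(0.400000, 1.500000) = 0.776600
  k2 = f(0.520000, 1.593192) = 0.926313
  y ← 1.500000 + (0.12/2)·(0.776600 + 0.926313) = 1.602175
t=0.520000, y=1.602175:
  k1 = f(0.520000, 1.602175) = 0.929996
  k2 = f(0.640000, 1.713774) = 1.116343
  y ← 1.602175 + (0.12/2)·(0.929996 + 1.116343) = 1.724955
y(0.64) ≈ 1.7250

1.7250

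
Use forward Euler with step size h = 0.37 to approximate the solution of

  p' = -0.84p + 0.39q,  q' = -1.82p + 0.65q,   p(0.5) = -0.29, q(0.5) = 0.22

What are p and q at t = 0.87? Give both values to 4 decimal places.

Euler on (p,q): p_{n+1} = p_n + h·p', q_{n+1} = q_n + h·q'.
0.500000: (-0.290000, 0.220000); f=(0.329400, 0.670800) → (-0.168122, 0.468196)
(p(0.87), q(0.87)) ≈ (-0.1681, 0.4682)

-0.1681, 0.4682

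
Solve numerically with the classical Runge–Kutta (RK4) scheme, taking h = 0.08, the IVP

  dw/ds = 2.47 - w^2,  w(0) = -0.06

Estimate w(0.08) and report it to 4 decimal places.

RK4: k1 = f(s_n, w_n); k2 = f(s_n + h/2, w_n + (h/2)·k1); k3 = f(s_n + h/2, w_n + (h/2)·k2); k4 = f(s_n + h, w_n + h·k3); w_{n+1} = w_n + (h/6)·(k1 + 2k2 + 2k3 + k4).
s=0.000000, w=-0.060000:
  k1 = f(0.000000, -0.060000) = 2.466400
  k2 = f(0.040000, 0.038656) = 2.468506
  k3 = f(0.040000, 0.038740) = 2.468499
  k4 = f(0.080000, 0.137480) = 2.451099
  w ← -0.060000 + (0.08/6)·(k1 + 2k2 + 2k3 + k4) = 0.137220
w(0.08) ≈ 0.1372

0.1372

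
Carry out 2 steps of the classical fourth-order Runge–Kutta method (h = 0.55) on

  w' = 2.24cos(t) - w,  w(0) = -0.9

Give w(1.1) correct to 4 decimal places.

RK4: k1 = f(t_n, w_n); k2 = f(t_n + h/2, w_n + (h/2)·k1); k3 = f(t_n + h/2, w_n + (h/2)·k2); k4 = f(t_n + h, w_n + h·k3); w_{n+1} = w_n + (h/6)·(k1 + 2k2 + 2k3 + k4).
t=0.000000, w=-0.900000:
  k1 = f(0.000000, -0.900000) = 3.140000
  k2 = f(0.275000, -0.036500) = 2.192332
  k3 = f(0.275000, -0.297109) = 2.452941
  k4 = f(0.550000, 0.449118) = 1.460537
  w ← -0.900000 + (0.55/6)·(k1 + 2k2 + 2k3 + k4) = 0.373349
t=0.550000, w=0.373349:
  k1 = f(0.550000, 0.373349) = 1.536306
  k2 = f(0.825000, 0.795833) = 0.724134
  k3 = f(0.825000, 0.572486) = 0.947481
  k4 = f(1.100000, 0.894464) = 0.121591
  w ← 0.373349 + (0.55/6)·(k1 + 2k2 + 2k3 + k4) = 0.831786
w(1.1) ≈ 0.8318

0.8318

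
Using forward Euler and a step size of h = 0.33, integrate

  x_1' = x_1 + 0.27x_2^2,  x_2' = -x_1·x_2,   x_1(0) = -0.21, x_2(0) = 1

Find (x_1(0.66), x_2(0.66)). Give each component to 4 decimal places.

-0.1511, 1.1364

Euler on (x_1,x_2): x_1_{n+1} = x_1_n + h·x_1', x_2_{n+1} = x_2_n + h·x_2'.
0.000000: (-0.210000, 1.000000); f=(0.060000, 0.210000) → (-0.190200, 1.069300)
0.330000: (-0.190200, 1.069300); f=(0.118519, 0.203381) → (-0.151089, 1.136416)
(x_1(0.66), x_2(0.66)) ≈ (-0.1511, 1.1364)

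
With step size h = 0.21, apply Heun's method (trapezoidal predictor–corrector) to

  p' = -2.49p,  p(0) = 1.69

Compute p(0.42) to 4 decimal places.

0.6367

Heun: k1 = f(t_n, p_n); k2 = f(t_n + h, p_n + h·k1); p_{n+1} = p_n + (h/2)·(k1 + k2).
t=0.000000, p=1.690000:
  k1 = f(0.000000, 1.690000) = -4.208100
  k2 = f(0.210000, 0.806299) = -2.007685
  p ← 1.690000 + (0.21/2)·(-4.208100 + (-2.007685)) = 1.037343
t=0.210000, p=1.037343:
  k1 = f(0.210000, 1.037343) = -2.582983
  k2 = f(0.420000, 0.494916) = -1.232341
  p ← 1.037343 + (0.21/2)·(-2.582983 + (-1.232341)) = 0.636734
p(0.42) ≈ 0.6367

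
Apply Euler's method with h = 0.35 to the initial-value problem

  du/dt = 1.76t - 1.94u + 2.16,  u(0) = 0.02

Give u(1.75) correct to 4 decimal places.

2.2313

Euler: u_{n+1} = u_n + h·f(t_n, u_n).
t=0.000000, u=0.020000: f=2.121200 → u ← 0.020000 + 0.35·2.121200 = 0.762420
t=0.350000, u=0.762420: f=1.296905 → u ← 0.762420 + 0.35·1.296905 = 1.216337
t=0.700000, u=1.216337: f=1.032307 → u ← 1.216337 + 0.35·1.032307 = 1.577644
t=1.050000, u=1.577644: f=0.947370 → u ← 1.577644 + 0.35·0.947370 = 1.909224
t=1.400000, u=1.909224: f=0.920106 → u ← 1.909224 + 0.35·0.920106 = 2.231261
u(1.75) ≈ 2.2313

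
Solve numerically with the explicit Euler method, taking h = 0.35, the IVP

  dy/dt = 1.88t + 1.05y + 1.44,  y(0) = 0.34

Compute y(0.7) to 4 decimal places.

Euler: y_{n+1} = y_n + h·f(t_n, y_n).
t=0.000000, y=0.340000: f=1.797000 → y ← 0.340000 + 0.35·1.797000 = 0.968950
t=0.350000, y=0.968950: f=3.115397 → y ← 0.968950 + 0.35·3.115397 = 2.059339
y(0.7) ≈ 2.0593

2.0593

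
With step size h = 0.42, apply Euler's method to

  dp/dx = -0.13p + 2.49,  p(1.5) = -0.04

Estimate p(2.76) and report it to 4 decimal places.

2.9354

Euler: p_{n+1} = p_n + h·f(x_n, p_n).
x=1.500000, p=-0.040000: f=2.495200 → p ← -0.040000 + 0.42·2.495200 = 1.007984
x=1.920000, p=1.007984: f=2.358962 → p ← 1.007984 + 0.42·2.358962 = 1.998748
x=2.340000, p=1.998748: f=2.230163 → p ← 1.998748 + 0.42·2.230163 = 2.935416
p(2.76) ≈ 2.9354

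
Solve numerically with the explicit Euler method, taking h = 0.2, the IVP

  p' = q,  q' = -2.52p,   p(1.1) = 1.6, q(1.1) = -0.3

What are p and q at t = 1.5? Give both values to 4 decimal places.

Euler on (p,q): p_{n+1} = p_n + h·p', q_{n+1} = q_n + h·q'.
1.100000: (1.600000, -0.300000); f=(-0.300000, -4.032000) → (1.540000, -1.106400)
1.300000: (1.540000, -1.106400); f=(-1.106400, -3.880800) → (1.318720, -1.882560)
(p(1.5), q(1.5)) ≈ (1.3187, -1.8826)

1.3187, -1.8826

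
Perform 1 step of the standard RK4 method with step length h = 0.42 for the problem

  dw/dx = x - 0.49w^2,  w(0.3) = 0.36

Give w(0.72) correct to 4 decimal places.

0.5346

RK4: k1 = f(x_n, w_n); k2 = f(x_n + h/2, w_n + (h/2)·k1); k3 = f(x_n + h/2, w_n + (h/2)·k2); k4 = f(x_n + h, w_n + h·k3); w_{n+1} = w_n + (h/6)·(k1 + 2k2 + 2k3 + k4).
x=0.300000, w=0.360000:
  k1 = f(0.300000, 0.360000) = 0.236496
  k2 = f(0.510000, 0.409664) = 0.427766
  k3 = f(0.510000, 0.449831) = 0.410850
  k4 = f(0.720000, 0.532557) = 0.581028
  w ← 0.360000 + (0.42/6)·(k1 + 2k2 + 2k3 + k4) = 0.534633
w(0.72) ≈ 0.5346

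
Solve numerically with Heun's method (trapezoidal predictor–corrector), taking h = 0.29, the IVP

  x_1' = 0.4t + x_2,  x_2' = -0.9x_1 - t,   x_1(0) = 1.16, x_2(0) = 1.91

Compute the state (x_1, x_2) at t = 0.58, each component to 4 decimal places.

2.0942, 0.8656

Heun on (x_1,x_2): k1 = f(t_n, state_n); k2 = f(t_n + h, state_n + h·k1); state_{n+1} = state_n + (h/2)·(k1 + k2).
0.000000: (1.160000, 1.910000)
  k1 = (1.910000, -1.044000)
  predictor → (1.713900, 1.607240)
  k2 = (1.723240, -1.832510)
  → (1.686820, 1.492906)
0.290000: (1.686820, 1.492906)
  k1 = (1.608906, -1.808138)
  predictor → (2.153403, 0.968546)
  k2 = (1.200546, -2.518062)
  → (2.094190, 0.865607)
(x_1(0.58), x_2(0.58)) ≈ (2.0942, 0.8656)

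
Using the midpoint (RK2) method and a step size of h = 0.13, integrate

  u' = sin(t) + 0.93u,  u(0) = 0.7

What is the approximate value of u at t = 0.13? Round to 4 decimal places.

Midpoint: k1 = f(t_n, u_n); k2 = f(t_n + h/2, u_n + (h/2)·k1); u_{n+1} = u_n + h·k2.
t=0.000000, u=0.700000:
  k1 = f(0.000000, 0.700000) = 0.651000
  k2 = f(0.065000, 0.742315) = 0.755307
  u ← 0.700000 + 0.13·0.755307 = 0.798190
u(0.13) ≈ 0.7982

0.7982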